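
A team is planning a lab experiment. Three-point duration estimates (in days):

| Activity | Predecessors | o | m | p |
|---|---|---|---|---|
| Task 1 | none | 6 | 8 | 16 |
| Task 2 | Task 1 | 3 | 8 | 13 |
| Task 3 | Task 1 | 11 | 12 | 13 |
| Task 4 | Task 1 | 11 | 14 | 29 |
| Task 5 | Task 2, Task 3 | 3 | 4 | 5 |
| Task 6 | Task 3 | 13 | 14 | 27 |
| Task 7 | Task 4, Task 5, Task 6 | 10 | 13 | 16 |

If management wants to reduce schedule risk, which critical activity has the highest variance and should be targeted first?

Task 6

te_Task 1 = (6 + 4·8 + 16)/6 = 54/6 = 9; σ²_Task 1 = ((16−6)/6)² = 2.778
te_Task 2 = (3 + 4·8 + 13)/6 = 48/6 = 8; σ²_Task 2 = ((13−3)/6)² = 2.778
te_Task 3 = (11 + 4·12 + 13)/6 = 72/6 = 12; σ²_Task 3 = ((13−11)/6)² = 0.111
te_Task 4 = (11 + 4·14 + 29)/6 = 96/6 = 16; σ²_Task 4 = ((29−11)/6)² = 9.000
te_Task 5 = (3 + 4·4 + 5)/6 = 24/6 = 4; σ²_Task 5 = ((5−3)/6)² = 0.111
te_Task 6 = (13 + 4·14 + 27)/6 = 96/6 = 16; σ²_Task 6 = ((27−13)/6)² = 5.444
te_Task 7 = (10 + 4·13 + 16)/6 = 78/6 = 13; σ²_Task 7 = ((16−10)/6)² = 1.000

Forward pass:
ES_Task 1 = 0; EF_Task 1 = 9
ES_Task 2 = 9; EF_Task 2 = 9+8 = 17
ES_Task 3 = 9; EF_Task 3 = 9+12 = 21
ES_Task 4 = 9; EF_Task 4 = 9+16 = 25
ES_Task 5 = max(EF_Task 2=17, EF_Task 3=21) = 21; EF_Task 5 = 21+4 = 25
ES_Task 6 = 21; EF_Task 6 = 21+16 = 37
ES_Task 7 = max(EF_Task 4=25, EF_Task 5=25, EF_Task 6=37) = 37; EF_Task 7 = 37+13 = 50
Expected project duration μ = 50 days. Critical path: Task 1 → Task 3 → Task 6 → Task 7.

Variances on critical path: σ²_Task 1=2.778, σ²_Task 3=0.111, σ²_Task 6=5.444, σ²_Task 7=1.000.
Largest is σ²_Task 6 = 5.444.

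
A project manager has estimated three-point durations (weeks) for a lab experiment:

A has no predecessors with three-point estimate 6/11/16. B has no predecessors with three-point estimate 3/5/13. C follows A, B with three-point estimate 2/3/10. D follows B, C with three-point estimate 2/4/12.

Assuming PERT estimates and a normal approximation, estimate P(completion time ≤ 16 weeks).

te_A = (6 + 4·11 + 16)/6 = 66/6 = 11; σ²_A = ((16−6)/6)² = 2.778
te_B = (3 + 4·5 + 13)/6 = 36/6 = 6; σ²_B = ((13−3)/6)² = 2.778
te_C = (2 + 4·3 + 10)/6 = 24/6 = 4; σ²_C = ((10−2)/6)² = 1.778
te_D = (2 + 4·4 + 12)/6 = 30/6 = 5; σ²_D = ((12−2)/6)² = 2.778

Forward pass:
ES_A = 0; EF_A = 11
ES_B = 0; EF_B = 6
ES_C = max(EF_A=11, EF_B=6) = 11; EF_C = 11+4 = 15
ES_D = max(EF_B=6, EF_C=15) = 15; EF_D = 15+5 = 20
Expected project duration μ = 20 weeks. Critical path: A → C → D.

Variance along critical path = 2.778 + 1.778 + 2.778 = 7.333; σ = √7.333 = 2.708 weeks.
Z = (16 − 20) / 2.708 = -1.477
P(T ≤ 16) = Φ(-1.477) ≈ 0.070

0.070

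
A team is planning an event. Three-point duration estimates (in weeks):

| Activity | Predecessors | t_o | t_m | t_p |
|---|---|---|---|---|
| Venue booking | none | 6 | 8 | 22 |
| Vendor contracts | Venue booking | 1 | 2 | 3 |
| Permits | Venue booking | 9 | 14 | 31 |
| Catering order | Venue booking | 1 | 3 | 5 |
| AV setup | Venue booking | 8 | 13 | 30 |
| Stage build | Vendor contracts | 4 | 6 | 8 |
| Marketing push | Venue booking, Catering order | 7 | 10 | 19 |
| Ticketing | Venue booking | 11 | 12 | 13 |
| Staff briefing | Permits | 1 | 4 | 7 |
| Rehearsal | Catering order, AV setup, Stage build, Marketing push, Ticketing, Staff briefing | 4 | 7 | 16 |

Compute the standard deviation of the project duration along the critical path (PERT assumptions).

5.06 weeks

te_Venue booking = (6 + 4·8 + 22)/6 = 60/6 = 10; σ²_Venue booking = ((22−6)/6)² = 7.111
te_Vendor contracts = (1 + 4·2 + 3)/6 = 12/6 = 2; σ²_Vendor contracts = ((3−1)/6)² = 0.111
te_Permits = (9 + 4·14 + 31)/6 = 96/6 = 16; σ²_Permits = ((31−9)/6)² = 13.444
te_Catering order = (1 + 4·3 + 5)/6 = 18/6 = 3; σ²_Catering order = ((5−1)/6)² = 0.444
te_AV setup = (8 + 4·13 + 30)/6 = 90/6 = 15; σ²_AV setup = ((30−8)/6)² = 13.444
te_Stage build = (4 + 4·6 + 8)/6 = 36/6 = 6; σ²_Stage build = ((8−4)/6)² = 0.444
te_Marketing push = (7 + 4·10 + 19)/6 = 66/6 = 11; σ²_Marketing push = ((19−7)/6)² = 4.000
te_Ticketing = (11 + 4·12 + 13)/6 = 72/6 = 12; σ²_Ticketing = ((13−11)/6)² = 0.111
te_Staff briefing = (1 + 4·4 + 7)/6 = 24/6 = 4; σ²_Staff briefing = ((7−1)/6)² = 1.000
te_Rehearsal = (4 + 4·7 + 16)/6 = 48/6 = 8; σ²_Rehearsal = ((16−4)/6)² = 4.000

Forward pass:
ES_Venue booking = 0; EF_Venue booking = 10
ES_Vendor contracts = 10; EF_Vendor contracts = 10+2 = 12
ES_Permits = 10; EF_Permits = 10+16 = 26
ES_Catering order = 10; EF_Catering order = 10+3 = 13
ES_AV setup = 10; EF_AV setup = 10+15 = 25
ES_Stage build = 12; EF_Stage build = 12+6 = 18
ES_Marketing push = max(EF_Venue booking=10, EF_Catering order=13) = 13; EF_Marketing push = 13+11 = 24
ES_Ticketing = 10; EF_Ticketing = 10+12 = 22
ES_Staff briefing = 26; EF_Staff briefing = 26+4 = 30
ES_Rehearsal = max(EF_Catering order=13, EF_AV setup=25, EF_Stage build=18, EF_Marketing push=24, EF_Ticketing=22, EF_Staff briefing=30) = 30; EF_Rehearsal = 30+8 = 38
Expected project duration μ = 38 weeks. Critical path: Venue booking → Permits → Staff briefing → Rehearsal.

Variance along critical path = 7.111 + 13.444 + 1.000 + 4.000 = 25.556
σ = √25.556 = 5.055 weeks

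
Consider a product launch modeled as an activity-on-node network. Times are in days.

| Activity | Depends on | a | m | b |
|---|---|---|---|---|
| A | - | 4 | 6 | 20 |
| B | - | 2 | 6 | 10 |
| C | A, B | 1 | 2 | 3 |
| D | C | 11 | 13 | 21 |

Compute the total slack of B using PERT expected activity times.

2 days

te_A = (4 + 4·6 + 20)/6 = 48/6 = 8
te_B = (2 + 4·6 + 10)/6 = 36/6 = 6
te_C = (1 + 4·2 + 3)/6 = 12/6 = 2
te_D = (11 + 4·13 + 21)/6 = 84/6 = 14

Forward pass:
ES_A = 0; EF_A = 8
ES_B = 0; EF_B = 6
ES_C = max(EF_A=8, EF_B=6) = 8; EF_C = 8+2 = 10
ES_D = 10; EF_D = 10+14 = 24
Expected project duration μ = 24 days. Critical path: A → C → D.

Backward pass:
LF_D = 24; LS_D = 24−14 = 10
LF_C = LS_D = 10; LS_C = 10−2 = 8
LF_B = LS_C = 8; LS_B = 8−6 = 2
LF_A = LS_C = 8; LS_A = 8−8 = 0
Slack_B = LS_B − ES_B = 2 − 0 = 2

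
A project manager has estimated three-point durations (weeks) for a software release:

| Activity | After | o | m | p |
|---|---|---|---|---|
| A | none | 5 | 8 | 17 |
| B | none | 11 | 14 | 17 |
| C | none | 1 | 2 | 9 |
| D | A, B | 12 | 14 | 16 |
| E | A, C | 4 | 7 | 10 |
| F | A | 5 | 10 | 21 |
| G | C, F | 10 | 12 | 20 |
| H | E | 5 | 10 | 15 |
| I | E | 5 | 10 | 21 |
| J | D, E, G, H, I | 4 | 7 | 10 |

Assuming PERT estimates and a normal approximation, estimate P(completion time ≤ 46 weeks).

te_A = (5 + 4·8 + 17)/6 = 54/6 = 9; σ²_A = ((17−5)/6)² = 4.000
te_B = (11 + 4·14 + 17)/6 = 84/6 = 14; σ²_B = ((17−11)/6)² = 1.000
te_C = (1 + 4·2 + 9)/6 = 18/6 = 3; σ²_C = ((9−1)/6)² = 1.778
te_D = (12 + 4·14 + 16)/6 = 84/6 = 14; σ²_D = ((16−12)/6)² = 0.444
te_E = (4 + 4·7 + 10)/6 = 42/6 = 7; σ²_E = ((10−4)/6)² = 1.000
te_F = (5 + 4·10 + 21)/6 = 66/6 = 11; σ²_F = ((21−5)/6)² = 7.111
te_G = (10 + 4·12 + 20)/6 = 78/6 = 13; σ²_G = ((20−10)/6)² = 2.778
te_H = (5 + 4·10 + 15)/6 = 60/6 = 10; σ²_H = ((15−5)/6)² = 2.778
te_I = (5 + 4·10 + 21)/6 = 66/6 = 11; σ²_I = ((21−5)/6)² = 7.111
te_J = (4 + 4·7 + 10)/6 = 42/6 = 7; σ²_J = ((10−4)/6)² = 1.000

Forward pass:
ES_A = 0; EF_A = 9
ES_B = 0; EF_B = 14
ES_C = 0; EF_C = 3
ES_D = max(EF_A=9, EF_B=14) = 14; EF_D = 14+14 = 28
ES_E = max(EF_A=9, EF_C=3) = 9; EF_E = 9+7 = 16
ES_F = 9; EF_F = 9+11 = 20
ES_G = max(EF_C=3, EF_F=20) = 20; EF_G = 20+13 = 33
ES_H = 16; EF_H = 16+10 = 26
ES_I = 16; EF_I = 16+11 = 27
ES_J = max(EF_D=28, EF_E=16, EF_G=33, EF_H=26, EF_I=27) = 33; EF_J = 33+7 = 40
Expected project duration μ = 40 weeks. Critical path: A → F → G → J.

Variance along critical path = 4.000 + 7.111 + 2.778 + 1.000 = 14.889; σ = √14.889 = 3.859 weeks.
Z = (46 − 40) / 3.859 = 1.555
P(T ≤ 46) = Φ(1.555) ≈ 0.940

0.940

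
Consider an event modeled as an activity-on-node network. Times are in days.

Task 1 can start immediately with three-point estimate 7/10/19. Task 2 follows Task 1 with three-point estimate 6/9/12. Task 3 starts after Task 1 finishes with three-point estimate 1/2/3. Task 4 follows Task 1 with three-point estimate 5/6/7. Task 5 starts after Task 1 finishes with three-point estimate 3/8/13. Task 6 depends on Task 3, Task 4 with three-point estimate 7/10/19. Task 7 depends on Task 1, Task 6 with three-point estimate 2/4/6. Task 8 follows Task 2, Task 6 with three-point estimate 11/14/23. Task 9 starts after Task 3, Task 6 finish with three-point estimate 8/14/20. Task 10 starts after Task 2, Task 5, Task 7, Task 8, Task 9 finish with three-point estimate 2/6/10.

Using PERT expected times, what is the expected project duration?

49 days

te_Task 1 = (7 + 4·10 + 19)/6 = 66/6 = 11
te_Task 2 = (6 + 4·9 + 12)/6 = 54/6 = 9
te_Task 3 = (1 + 4·2 + 3)/6 = 12/6 = 2
te_Task 4 = (5 + 4·6 + 7)/6 = 36/6 = 6
te_Task 5 = (3 + 4·8 + 13)/6 = 48/6 = 8
te_Task 6 = (7 + 4·10 + 19)/6 = 66/6 = 11
te_Task 7 = (2 + 4·4 + 6)/6 = 24/6 = 4
te_Task 8 = (11 + 4·14 + 23)/6 = 90/6 = 15
te_Task 9 = (8 + 4·14 + 20)/6 = 84/6 = 14
te_Task 10 = (2 + 4·6 + 10)/6 = 36/6 = 6

Forward pass:
ES_Task 1 = 0; EF_Task 1 = 11
ES_Task 2 = 11; EF_Task 2 = 11+9 = 20
ES_Task 3 = 11; EF_Task 3 = 11+2 = 13
ES_Task 4 = 11; EF_Task 4 = 11+6 = 17
ES_Task 5 = 11; EF_Task 5 = 11+8 = 19
ES_Task 6 = max(EF_Task 3=13, EF_Task 4=17) = 17; EF_Task 6 = 17+11 = 28
ES_Task 7 = max(EF_Task 1=11, EF_Task 6=28) = 28; EF_Task 7 = 28+4 = 32
ES_Task 8 = max(EF_Task 2=20, EF_Task 6=28) = 28; EF_Task 8 = 28+15 = 43
ES_Task 9 = max(EF_Task 3=13, EF_Task 6=28) = 28; EF_Task 9 = 28+14 = 42
ES_Task 10 = max(EF_Task 2=20, EF_Task 5=19, EF_Task 7=32, EF_Task 8=43, EF_Task 9=42) = 43; EF_Task 10 = 43+6 = 49
Expected project duration μ = 49 days. Critical path: Task 1 → Task 4 → Task 6 → Task 8 → Task 10.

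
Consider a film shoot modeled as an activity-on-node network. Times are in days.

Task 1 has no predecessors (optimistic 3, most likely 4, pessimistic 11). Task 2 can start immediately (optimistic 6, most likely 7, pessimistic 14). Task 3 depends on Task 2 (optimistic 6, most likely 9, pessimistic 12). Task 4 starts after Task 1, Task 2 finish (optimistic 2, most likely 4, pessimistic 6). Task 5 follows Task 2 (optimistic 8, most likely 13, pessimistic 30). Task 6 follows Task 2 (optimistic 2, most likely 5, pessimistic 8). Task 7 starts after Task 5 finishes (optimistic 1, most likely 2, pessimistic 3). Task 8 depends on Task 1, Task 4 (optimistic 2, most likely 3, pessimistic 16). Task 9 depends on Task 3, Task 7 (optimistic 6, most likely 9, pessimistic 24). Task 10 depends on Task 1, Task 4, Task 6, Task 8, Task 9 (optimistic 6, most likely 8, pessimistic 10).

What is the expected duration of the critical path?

44 days

te_Task 1 = (3 + 4·4 + 11)/6 = 30/6 = 5
te_Task 2 = (6 + 4·7 + 14)/6 = 48/6 = 8
te_Task 3 = (6 + 4·9 + 12)/6 = 54/6 = 9
te_Task 4 = (2 + 4·4 + 6)/6 = 24/6 = 4
te_Task 5 = (8 + 4·13 + 30)/6 = 90/6 = 15
te_Task 6 = (2 + 4·5 + 8)/6 = 30/6 = 5
te_Task 7 = (1 + 4·2 + 3)/6 = 12/6 = 2
te_Task 8 = (2 + 4·3 + 16)/6 = 30/6 = 5
te_Task 9 = (6 + 4·9 + 24)/6 = 66/6 = 11
te_Task 10 = (6 + 4·8 + 10)/6 = 48/6 = 8

Forward pass:
ES_Task 1 = 0; EF_Task 1 = 5
ES_Task 2 = 0; EF_Task 2 = 8
ES_Task 3 = 8; EF_Task 3 = 8+9 = 17
ES_Task 4 = max(EF_Task 1=5, EF_Task 2=8) = 8; EF_Task 4 = 8+4 = 12
ES_Task 5 = 8; EF_Task 5 = 8+15 = 23
ES_Task 6 = 8; EF_Task 6 = 8+5 = 13
ES_Task 7 = 23; EF_Task 7 = 23+2 = 25
ES_Task 8 = max(EF_Task 1=5, EF_Task 4=12) = 12; EF_Task 8 = 12+5 = 17
ES_Task 9 = max(EF_Task 3=17, EF_Task 7=25) = 25; EF_Task 9 = 25+11 = 36
ES_Task 10 = max(EF_Task 1=5, EF_Task 4=12, EF_Task 6=13, EF_Task 8=17, EF_Task 9=36) = 36; EF_Task 10 = 36+8 = 44
Expected project duration μ = 44 days. Critical path: Task 2 → Task 5 → Task 7 → Task 9 → Task 10.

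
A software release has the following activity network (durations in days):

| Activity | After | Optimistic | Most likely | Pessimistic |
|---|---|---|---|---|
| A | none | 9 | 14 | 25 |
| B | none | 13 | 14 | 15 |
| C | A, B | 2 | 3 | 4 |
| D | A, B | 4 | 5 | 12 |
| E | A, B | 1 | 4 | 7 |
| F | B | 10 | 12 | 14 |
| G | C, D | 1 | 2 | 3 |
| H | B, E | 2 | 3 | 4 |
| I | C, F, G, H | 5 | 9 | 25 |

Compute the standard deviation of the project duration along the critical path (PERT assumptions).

te_A = (9 + 4·14 + 25)/6 = 90/6 = 15; σ²_A = ((25−9)/6)² = 7.111
te_B = (13 + 4·14 + 15)/6 = 84/6 = 14; σ²_B = ((15−13)/6)² = 0.111
te_C = (2 + 4·3 + 4)/6 = 18/6 = 3; σ²_C = ((4−2)/6)² = 0.111
te_D = (4 + 4·5 + 12)/6 = 36/6 = 6; σ²_D = ((12−4)/6)² = 1.778
te_E = (1 + 4·4 + 7)/6 = 24/6 = 4; σ²_E = ((7−1)/6)² = 1.000
te_F = (10 + 4·12 + 14)/6 = 72/6 = 12; σ²_F = ((14−10)/6)² = 0.444
te_G = (1 + 4·2 + 3)/6 = 12/6 = 2; σ²_G = ((3−1)/6)² = 0.111
te_H = (2 + 4·3 + 4)/6 = 18/6 = 3; σ²_H = ((4−2)/6)² = 0.111
te_I = (5 + 4·9 + 25)/6 = 66/6 = 11; σ²_I = ((25−5)/6)² = 11.111

Forward pass:
ES_A = 0; EF_A = 15
ES_B = 0; EF_B = 14
ES_C = max(EF_A=15, EF_B=14) = 15; EF_C = 15+3 = 18
ES_D = max(EF_A=15, EF_B=14) = 15; EF_D = 15+6 = 21
ES_E = max(EF_A=15, EF_B=14) = 15; EF_E = 15+4 = 19
ES_F = 14; EF_F = 14+12 = 26
ES_G = max(EF_C=18, EF_D=21) = 21; EF_G = 21+2 = 23
ES_H = max(EF_B=14, EF_E=19) = 19; EF_H = 19+3 = 22
ES_I = max(EF_C=18, EF_F=26, EF_G=23, EF_H=22) = 26; EF_I = 26+11 = 37
Expected project duration μ = 37 days. Critical path: B → F → I.

Variance along critical path = 0.111 + 0.444 + 11.111 = 11.667
σ = √11.667 = 3.416 days

3.42 days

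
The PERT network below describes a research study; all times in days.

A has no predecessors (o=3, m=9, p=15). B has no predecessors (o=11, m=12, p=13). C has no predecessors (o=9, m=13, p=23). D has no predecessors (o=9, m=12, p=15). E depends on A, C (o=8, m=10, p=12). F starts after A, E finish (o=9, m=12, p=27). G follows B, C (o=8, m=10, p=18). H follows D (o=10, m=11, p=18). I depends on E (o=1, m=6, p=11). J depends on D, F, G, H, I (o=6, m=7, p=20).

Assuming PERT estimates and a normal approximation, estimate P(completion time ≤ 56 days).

te_A = (3 + 4·9 + 15)/6 = 54/6 = 9; σ²_A = ((15−3)/6)² = 4.000
te_B = (11 + 4·12 + 13)/6 = 72/6 = 12; σ²_B = ((13−11)/6)² = 0.111
te_C = (9 + 4·13 + 23)/6 = 84/6 = 14; σ²_C = ((23−9)/6)² = 5.444
te_D = (9 + 4·12 + 15)/6 = 72/6 = 12; σ²_D = ((15−9)/6)² = 1.000
te_E = (8 + 4·10 + 12)/6 = 60/6 = 10; σ²_E = ((12−8)/6)² = 0.444
te_F = (9 + 4·12 + 27)/6 = 84/6 = 14; σ²_F = ((27−9)/6)² = 9.000
te_G = (8 + 4·10 + 18)/6 = 66/6 = 11; σ²_G = ((18−8)/6)² = 2.778
te_H = (10 + 4·11 + 18)/6 = 72/6 = 12; σ²_H = ((18−10)/6)² = 1.778
te_I = (1 + 4·6 + 11)/6 = 36/6 = 6; σ²_I = ((11−1)/6)² = 2.778
te_J = (6 + 4·7 + 20)/6 = 54/6 = 9; σ²_J = ((20−6)/6)² = 5.444

Forward pass:
ES_A = 0; EF_A = 9
ES_B = 0; EF_B = 12
ES_C = 0; EF_C = 14
ES_D = 0; EF_D = 12
ES_E = max(EF_A=9, EF_C=14) = 14; EF_E = 14+10 = 24
ES_F = max(EF_A=9, EF_E=24) = 24; EF_F = 24+14 = 38
ES_G = max(EF_B=12, EF_C=14) = 14; EF_G = 14+11 = 25
ES_H = 12; EF_H = 12+12 = 24
ES_I = 24; EF_I = 24+6 = 30
ES_J = max(EF_D=12, EF_F=38, EF_G=25, EF_H=24, EF_I=30) = 38; EF_J = 38+9 = 47
Expected project duration μ = 47 days. Critical path: C → E → F → J.

Variance along critical path = 5.444 + 0.444 + 9.000 + 5.444 = 20.333; σ = √20.333 = 4.509 days.
Z = (56 − 47) / 4.509 = 1.996
P(T ≤ 56) = Φ(1.996) ≈ 0.977

0.977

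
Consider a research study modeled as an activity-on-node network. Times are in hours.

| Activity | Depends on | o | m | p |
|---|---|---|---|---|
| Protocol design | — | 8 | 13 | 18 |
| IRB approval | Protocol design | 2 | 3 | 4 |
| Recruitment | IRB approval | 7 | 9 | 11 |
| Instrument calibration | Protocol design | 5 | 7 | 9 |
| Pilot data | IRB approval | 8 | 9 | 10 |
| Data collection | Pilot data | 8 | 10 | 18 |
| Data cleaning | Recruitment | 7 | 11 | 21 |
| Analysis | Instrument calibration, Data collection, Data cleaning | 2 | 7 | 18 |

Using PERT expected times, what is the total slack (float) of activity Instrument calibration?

17 hours

te_Protocol design = (8 + 4·13 + 18)/6 = 78/6 = 13
te_IRB approval = (2 + 4·3 + 4)/6 = 18/6 = 3
te_Recruitment = (7 + 4·9 + 11)/6 = 54/6 = 9
te_Instrument calibration = (5 + 4·7 + 9)/6 = 42/6 = 7
te_Pilot data = (8 + 4·9 + 10)/6 = 54/6 = 9
te_Data collection = (8 + 4·10 + 18)/6 = 66/6 = 11
te_Data cleaning = (7 + 4·11 + 21)/6 = 72/6 = 12
te_Analysis = (2 + 4·7 + 18)/6 = 48/6 = 8

Forward pass:
ES_Protocol design = 0; EF_Protocol design = 13
ES_IRB approval = 13; EF_IRB approval = 13+3 = 16
ES_Recruitment = 16; EF_Recruitment = 16+9 = 25
ES_Instrument calibration = 13; EF_Instrument calibration = 13+7 = 20
ES_Pilot data = 16; EF_Pilot data = 16+9 = 25
ES_Data collection = 25; EF_Data collection = 25+11 = 36
ES_Data cleaning = 25; EF_Data cleaning = 25+12 = 37
ES_Analysis = max(EF_Instrument calibration=20, EF_Data collection=36, EF_Data cleaning=37) = 37; EF_Analysis = 37+8 = 45
Expected project duration μ = 45 hours. Critical path: Protocol design → IRB approval → Recruitment → Data cleaning → Analysis.

Backward pass:
LF_Analysis = 45; LS_Analysis = 45−8 = 37
LF_Data cleaning = LS_Analysis = 37; LS_Data cleaning = 37−12 = 25
LF_Data collection = LS_Analysis = 37; LS_Data collection = 37−11 = 26
LF_Pilot data = LS_Data collection = 26; LS_Pilot data = 26−9 = 17
LF_Instrument calibration = LS_Analysis = 37; LS_Instrument calibration = 37−7 = 30
LF_Recruitment = LS_Data cleaning = 25; LS_Recruitment = 25−9 = 16
LF_IRB approval = min(LS_Recruitment=16, LS_Pilot data=17) = 16; LS_IRB approval = 16−3 = 13
LF_Protocol design = min(LS_IRB approval=13, LS_Instrument calibration=30) = 13; LS_Protocol design = 13−13 = 0
Slack_Instrument calibration = LS_Instrument calibration − ES_Instrument calibration = 30 − 13 = 17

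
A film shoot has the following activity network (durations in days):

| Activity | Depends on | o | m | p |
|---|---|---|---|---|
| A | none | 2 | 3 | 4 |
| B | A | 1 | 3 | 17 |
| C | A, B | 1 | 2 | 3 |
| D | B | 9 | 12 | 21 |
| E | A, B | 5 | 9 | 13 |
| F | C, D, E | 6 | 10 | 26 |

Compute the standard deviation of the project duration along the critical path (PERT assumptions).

te_A = (2 + 4·3 + 4)/6 = 18/6 = 3; σ²_A = ((4−2)/6)² = 0.111
te_B = (1 + 4·3 + 17)/6 = 30/6 = 5; σ²_B = ((17−1)/6)² = 7.111
te_C = (1 + 4·2 + 3)/6 = 12/6 = 2; σ²_C = ((3−1)/6)² = 0.111
te_D = (9 + 4·12 + 21)/6 = 78/6 = 13; σ²_D = ((21−9)/6)² = 4.000
te_E = (5 + 4·9 + 13)/6 = 54/6 = 9; σ²_E = ((13−5)/6)² = 1.778
te_F = (6 + 4·10 + 26)/6 = 72/6 = 12; σ²_F = ((26−6)/6)² = 11.111

Forward pass:
ES_A = 0; EF_A = 3
ES_B = 3; EF_B = 3+5 = 8
ES_C = max(EF_A=3, EF_B=8) = 8; EF_C = 8+2 = 10
ES_D = 8; EF_D = 8+13 = 21
ES_E = max(EF_A=3, EF_B=8) = 8; EF_E = 8+9 = 17
ES_F = max(EF_C=10, EF_D=21, EF_E=17) = 21; EF_F = 21+12 = 33
Expected project duration μ = 33 days. Critical path: A → B → D → F.

Variance along critical path = 0.111 + 7.111 + 4.000 + 11.111 = 22.333
σ = √22.333 = 4.726 days

4.73 days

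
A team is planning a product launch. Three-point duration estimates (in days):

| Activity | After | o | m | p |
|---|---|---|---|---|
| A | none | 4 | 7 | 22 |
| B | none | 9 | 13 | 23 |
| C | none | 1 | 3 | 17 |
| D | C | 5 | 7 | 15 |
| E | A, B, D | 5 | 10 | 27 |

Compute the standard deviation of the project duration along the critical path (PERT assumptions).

te_A = (4 + 4·7 + 22)/6 = 54/6 = 9; σ²_A = ((22−4)/6)² = 9.000
te_B = (9 + 4·13 + 23)/6 = 84/6 = 14; σ²_B = ((23−9)/6)² = 5.444
te_C = (1 + 4·3 + 17)/6 = 30/6 = 5; σ²_C = ((17−1)/6)² = 7.111
te_D = (5 + 4·7 + 15)/6 = 48/6 = 8; σ²_D = ((15−5)/6)² = 2.778
te_E = (5 + 4·10 + 27)/6 = 72/6 = 12; σ²_E = ((27−5)/6)² = 13.444

Forward pass:
ES_A = 0; EF_A = 9
ES_B = 0; EF_B = 14
ES_C = 0; EF_C = 5
ES_D = 5; EF_D = 5+8 = 13
ES_E = max(EF_A=9, EF_B=14, EF_D=13) = 14; EF_E = 14+12 = 26
Expected project duration μ = 26 days. Critical path: B → E.

Variance along critical path = 5.444 + 13.444 = 18.889
σ = √18.889 = 4.346 days

4.35 days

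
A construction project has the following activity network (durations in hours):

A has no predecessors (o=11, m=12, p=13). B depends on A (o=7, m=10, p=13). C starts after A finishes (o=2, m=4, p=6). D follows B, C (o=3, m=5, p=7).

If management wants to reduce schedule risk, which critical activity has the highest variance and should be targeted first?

te_A = (11 + 4·12 + 13)/6 = 72/6 = 12; σ²_A = ((13−11)/6)² = 0.111
te_B = (7 + 4·10 + 13)/6 = 60/6 = 10; σ²_B = ((13−7)/6)² = 1.000
te_C = (2 + 4·4 + 6)/6 = 24/6 = 4; σ²_C = ((6−2)/6)² = 0.444
te_D = (3 + 4·5 + 7)/6 = 30/6 = 5; σ²_D = ((7−3)/6)² = 0.444

Forward pass:
ES_A = 0; EF_A = 12
ES_B = 12; EF_B = 12+10 = 22
ES_C = 12; EF_C = 12+4 = 16
ES_D = max(EF_B=22, EF_C=16) = 22; EF_D = 22+5 = 27
Expected project duration μ = 27 hours. Critical path: A → B → D.

Variances on critical path: σ²_A=0.111, σ²_B=1.000, σ²_D=0.444.
Largest is σ²_B = 1.000.

B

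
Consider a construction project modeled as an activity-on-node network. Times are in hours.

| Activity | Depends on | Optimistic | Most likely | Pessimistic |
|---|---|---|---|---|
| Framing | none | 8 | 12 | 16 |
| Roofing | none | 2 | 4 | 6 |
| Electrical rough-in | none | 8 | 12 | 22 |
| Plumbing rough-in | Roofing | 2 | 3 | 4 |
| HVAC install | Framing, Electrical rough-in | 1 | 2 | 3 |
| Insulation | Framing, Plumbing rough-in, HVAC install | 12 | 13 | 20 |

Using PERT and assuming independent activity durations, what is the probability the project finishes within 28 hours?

te_Framing = (8 + 4·12 + 16)/6 = 72/6 = 12; σ²_Framing = ((16−8)/6)² = 1.778
te_Roofing = (2 + 4·4 + 6)/6 = 24/6 = 4; σ²_Roofing = ((6−2)/6)² = 0.444
te_Electrical rough-in = (8 + 4·12 + 22)/6 = 78/6 = 13; σ²_Electrical rough-in = ((22−8)/6)² = 5.444
te_Plumbing rough-in = (2 + 4·3 + 4)/6 = 18/6 = 3; σ²_Plumbing rough-in = ((4−2)/6)² = 0.111
te_HVAC install = (1 + 4·2 + 3)/6 = 12/6 = 2; σ²_HVAC install = ((3−1)/6)² = 0.111
te_Insulation = (12 + 4·13 + 20)/6 = 84/6 = 14; σ²_Insulation = ((20−12)/6)² = 1.778

Forward pass:
ES_Framing = 0; EF_Framing = 12
ES_Roofing = 0; EF_Roofing = 4
ES_Electrical rough-in = 0; EF_Electrical rough-in = 13
ES_Plumbing rough-in = 4; EF_Plumbing rough-in = 4+3 = 7
ES_HVAC install = max(EF_Framing=12, EF_Electrical rough-in=13) = 13; EF_HVAC install = 13+2 = 15
ES_Insulation = max(EF_Framing=12, EF_Plumbing rough-in=7, EF_HVAC install=15) = 15; EF_Insulation = 15+14 = 29
Expected project duration μ = 29 hours. Critical path: Electrical rough-in → HVAC install → Insulation.

Variance along critical path = 5.444 + 0.111 + 1.778 = 7.333; σ = √7.333 = 2.708 hours.
Z = (28 − 29) / 2.708 = -0.369
P(T ≤ 28) = Φ(-0.369) ≈ 0.356

0.356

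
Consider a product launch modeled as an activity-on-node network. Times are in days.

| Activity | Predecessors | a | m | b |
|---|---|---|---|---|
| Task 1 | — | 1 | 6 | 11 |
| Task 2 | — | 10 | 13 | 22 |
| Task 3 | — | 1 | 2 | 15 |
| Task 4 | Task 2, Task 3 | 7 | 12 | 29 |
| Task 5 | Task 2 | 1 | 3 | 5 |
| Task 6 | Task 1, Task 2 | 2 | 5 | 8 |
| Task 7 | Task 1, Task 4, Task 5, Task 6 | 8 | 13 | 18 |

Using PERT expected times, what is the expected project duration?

41 days

te_Task 1 = (1 + 4·6 + 11)/6 = 36/6 = 6
te_Task 2 = (10 + 4·13 + 22)/6 = 84/6 = 14
te_Task 3 = (1 + 4·2 + 15)/6 = 24/6 = 4
te_Task 4 = (7 + 4·12 + 29)/6 = 84/6 = 14
te_Task 5 = (1 + 4·3 + 5)/6 = 18/6 = 3
te_Task 6 = (2 + 4·5 + 8)/6 = 30/6 = 5
te_Task 7 = (8 + 4·13 + 18)/6 = 78/6 = 13

Forward pass:
ES_Task 1 = 0; EF_Task 1 = 6
ES_Task 2 = 0; EF_Task 2 = 14
ES_Task 3 = 0; EF_Task 3 = 4
ES_Task 4 = max(EF_Task 2=14, EF_Task 3=4) = 14; EF_Task 4 = 14+14 = 28
ES_Task 5 = 14; EF_Task 5 = 14+3 = 17
ES_Task 6 = max(EF_Task 1=6, EF_Task 2=14) = 14; EF_Task 6 = 14+5 = 19
ES_Task 7 = max(EF_Task 1=6, EF_Task 4=28, EF_Task 5=17, EF_Task 6=19) = 28; EF_Task 7 = 28+13 = 41
Expected project duration μ = 41 days. Critical path: Task 2 → Task 4 → Task 7.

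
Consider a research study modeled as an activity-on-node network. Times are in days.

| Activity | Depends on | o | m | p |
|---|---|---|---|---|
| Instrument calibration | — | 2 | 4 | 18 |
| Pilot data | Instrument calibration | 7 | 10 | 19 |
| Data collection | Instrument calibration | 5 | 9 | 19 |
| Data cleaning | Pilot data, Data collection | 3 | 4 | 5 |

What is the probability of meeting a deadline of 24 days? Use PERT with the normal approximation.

0.815

te_Instrument calibration = (2 + 4·4 + 18)/6 = 36/6 = 6; σ²_Instrument calibration = ((18−2)/6)² = 7.111
te_Pilot data = (7 + 4·10 + 19)/6 = 66/6 = 11; σ²_Pilot data = ((19−7)/6)² = 4.000
te_Data collection = (5 + 4·9 + 19)/6 = 60/6 = 10; σ²_Data collection = ((19−5)/6)² = 5.444
te_Data cleaning = (3 + 4·4 + 5)/6 = 24/6 = 4; σ²_Data cleaning = ((5−3)/6)² = 0.111

Forward pass:
ES_Instrument calibration = 0; EF_Instrument calibration = 6
ES_Pilot data = 6; EF_Pilot data = 6+11 = 17
ES_Data collection = 6; EF_Data collection = 6+10 = 16
ES_Data cleaning = max(EF_Pilot data=17, EF_Data collection=16) = 17; EF_Data cleaning = 17+4 = 21
Expected project duration μ = 21 days. Critical path: Instrument calibration → Pilot data → Data cleaning.

Variance along critical path = 7.111 + 4.000 + 0.111 = 11.222; σ = √11.222 = 3.350 days.
Z = (24 − 21) / 3.350 = 0.896
P(T ≤ 24) = Φ(0.896) ≈ 0.815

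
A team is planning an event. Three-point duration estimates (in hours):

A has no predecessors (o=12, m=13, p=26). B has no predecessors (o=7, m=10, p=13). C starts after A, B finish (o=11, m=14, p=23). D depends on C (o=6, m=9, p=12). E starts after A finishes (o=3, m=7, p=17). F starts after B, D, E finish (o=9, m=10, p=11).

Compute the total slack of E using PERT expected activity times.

16 hours

te_A = (12 + 4·13 + 26)/6 = 90/6 = 15
te_B = (7 + 4·10 + 13)/6 = 60/6 = 10
te_C = (11 + 4·14 + 23)/6 = 90/6 = 15
te_D = (6 + 4·9 + 12)/6 = 54/6 = 9
te_E = (3 + 4·7 + 17)/6 = 48/6 = 8
te_F = (9 + 4·10 + 11)/6 = 60/6 = 10

Forward pass:
ES_A = 0; EF_A = 15
ES_B = 0; EF_B = 10
ES_C = max(EF_A=15, EF_B=10) = 15; EF_C = 15+15 = 30
ES_D = 30; EF_D = 30+9 = 39
ES_E = 15; EF_E = 15+8 = 23
ES_F = max(EF_B=10, EF_D=39, EF_E=23) = 39; EF_F = 39+10 = 49
Expected project duration μ = 49 hours. Critical path: A → C → D → F.

Backward pass:
LF_F = 49; LS_F = 49−10 = 39
LF_E = LS_F = 39; LS_E = 39−8 = 31
LF_D = LS_F = 39; LS_D = 39−9 = 30
LF_C = LS_D = 30; LS_C = 30−15 = 15
LF_B = min(LS_C=15, LS_F=39) = 15; LS_B = 15−10 = 5
LF_A = min(LS_C=15, LS_E=31) = 15; LS_A = 15−15 = 0
Slack_E = LS_E − ES_E = 31 − 15 = 16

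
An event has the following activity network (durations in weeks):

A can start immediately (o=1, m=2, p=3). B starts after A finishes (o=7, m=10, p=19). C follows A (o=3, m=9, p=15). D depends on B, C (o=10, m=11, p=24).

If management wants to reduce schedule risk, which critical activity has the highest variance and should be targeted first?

D

te_A = (1 + 4·2 + 3)/6 = 12/6 = 2; σ²_A = ((3−1)/6)² = 0.111
te_B = (7 + 4·10 + 19)/6 = 66/6 = 11; σ²_B = ((19−7)/6)² = 4.000
te_C = (3 + 4·9 + 15)/6 = 54/6 = 9; σ²_C = ((15−3)/6)² = 4.000
te_D = (10 + 4·11 + 24)/6 = 78/6 = 13; σ²_D = ((24−10)/6)² = 5.444

Forward pass:
ES_A = 0; EF_A = 2
ES_B = 2; EF_B = 2+11 = 13
ES_C = 2; EF_C = 2+9 = 11
ES_D = max(EF_B=13, EF_C=11) = 13; EF_D = 13+13 = 26
Expected project duration μ = 26 weeks. Critical path: A → B → D.

Variances on critical path: σ²_A=0.111, σ²_B=4.000, σ²_D=5.444.
Largest is σ²_D = 5.444.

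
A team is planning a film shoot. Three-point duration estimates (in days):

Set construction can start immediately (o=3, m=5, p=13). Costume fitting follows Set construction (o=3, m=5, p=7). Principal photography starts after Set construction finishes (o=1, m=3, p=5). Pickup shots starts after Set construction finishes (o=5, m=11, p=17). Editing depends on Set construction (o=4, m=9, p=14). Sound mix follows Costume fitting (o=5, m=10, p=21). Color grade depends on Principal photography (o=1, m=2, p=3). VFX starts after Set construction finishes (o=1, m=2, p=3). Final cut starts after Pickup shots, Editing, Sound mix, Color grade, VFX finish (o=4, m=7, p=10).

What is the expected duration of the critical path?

29 days

te_Set construction = (3 + 4·5 + 13)/6 = 36/6 = 6
te_Costume fitting = (3 + 4·5 + 7)/6 = 30/6 = 5
te_Principal photography = (1 + 4·3 + 5)/6 = 18/6 = 3
te_Pickup shots = (5 + 4·11 + 17)/6 = 66/6 = 11
te_Editing = (4 + 4·9 + 14)/6 = 54/6 = 9
te_Sound mix = (5 + 4·10 + 21)/6 = 66/6 = 11
te_Color grade = (1 + 4·2 + 3)/6 = 12/6 = 2
te_VFX = (1 + 4·2 + 3)/6 = 12/6 = 2
te_Final cut = (4 + 4·7 + 10)/6 = 42/6 = 7

Forward pass:
ES_Set construction = 0; EF_Set construction = 6
ES_Costume fitting = 6; EF_Costume fitting = 6+5 = 11
ES_Principal photography = 6; EF_Principal photography = 6+3 = 9
ES_Pickup shots = 6; EF_Pickup shots = 6+11 = 17
ES_Editing = 6; EF_Editing = 6+9 = 15
ES_Sound mix = 11; EF_Sound mix = 11+11 = 22
ES_Color grade = 9; EF_Color grade = 9+2 = 11
ES_VFX = 6; EF_VFX = 6+2 = 8
ES_Final cut = max(EF_Pickup shots=17, EF_Editing=15, EF_Sound mix=22, EF_Color grade=11, EF_VFX=8) = 22; EF_Final cut = 22+7 = 29
Expected project duration μ = 29 days. Critical path: Set construction → Costume fitting → Sound mix → Final cut.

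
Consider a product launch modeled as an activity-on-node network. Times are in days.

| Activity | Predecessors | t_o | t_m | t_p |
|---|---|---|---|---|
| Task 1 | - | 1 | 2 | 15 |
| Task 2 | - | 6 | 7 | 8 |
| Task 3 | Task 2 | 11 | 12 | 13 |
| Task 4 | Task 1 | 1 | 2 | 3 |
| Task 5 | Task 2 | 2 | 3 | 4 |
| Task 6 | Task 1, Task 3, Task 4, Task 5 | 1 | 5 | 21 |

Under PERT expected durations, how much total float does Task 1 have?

te_Task 1 = (1 + 4·2 + 15)/6 = 24/6 = 4
te_Task 2 = (6 + 4·7 + 8)/6 = 42/6 = 7
te_Task 3 = (11 + 4·12 + 13)/6 = 72/6 = 12
te_Task 4 = (1 + 4·2 + 3)/6 = 12/6 = 2
te_Task 5 = (2 + 4·3 + 4)/6 = 18/6 = 3
te_Task 6 = (1 + 4·5 + 21)/6 = 42/6 = 7

Forward pass:
ES_Task 1 = 0; EF_Task 1 = 4
ES_Task 2 = 0; EF_Task 2 = 7
ES_Task 3 = 7; EF_Task 3 = 7+12 = 19
ES_Task 4 = 4; EF_Task 4 = 4+2 = 6
ES_Task 5 = 7; EF_Task 5 = 7+3 = 10
ES_Task 6 = max(EF_Task 1=4, EF_Task 3=19, EF_Task 4=6, EF_Task 5=10) = 19; EF_Task 6 = 19+7 = 26
Expected project duration μ = 26 days. Critical path: Task 2 → Task 3 → Task 6.

Backward pass:
LF_Task 6 = 26; LS_Task 6 = 26−7 = 19
LF_Task 5 = LS_Task 6 = 19; LS_Task 5 = 19−3 = 16
LF_Task 4 = LS_Task 6 = 19; LS_Task 4 = 19−2 = 17
LF_Task 3 = LS_Task 6 = 19; LS_Task 3 = 19−12 = 7
LF_Task 2 = min(LS_Task 3=7, LS_Task 5=16) = 7; LS_Task 2 = 7−7 = 0
LF_Task 1 = min(LS_Task 4=17, LS_Task 6=19) = 17; LS_Task 1 = 17−4 = 13
Slack_Task 1 = LS_Task 1 − ES_Task 1 = 13 − 0 = 13

13 days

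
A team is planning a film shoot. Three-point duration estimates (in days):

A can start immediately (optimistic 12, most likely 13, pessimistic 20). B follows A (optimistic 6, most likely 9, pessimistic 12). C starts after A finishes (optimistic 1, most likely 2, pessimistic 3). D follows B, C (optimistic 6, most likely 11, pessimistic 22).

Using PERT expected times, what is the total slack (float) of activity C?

te_A = (12 + 4·13 + 20)/6 = 84/6 = 14
te_B = (6 + 4·9 + 12)/6 = 54/6 = 9
te_C = (1 + 4·2 + 3)/6 = 12/6 = 2
te_D = (6 + 4·11 + 22)/6 = 72/6 = 12

Forward pass:
ES_A = 0; EF_A = 14
ES_B = 14; EF_B = 14+9 = 23
ES_C = 14; EF_C = 14+2 = 16
ES_D = max(EF_B=23, EF_C=16) = 23; EF_D = 23+12 = 35
Expected project duration μ = 35 days. Critical path: A → B → D.

Backward pass:
LF_D = 35; LS_D = 35−12 = 23
LF_C = LS_D = 23; LS_C = 23−2 = 21
LF_B = LS_D = 23; LS_B = 23−9 = 14
LF_A = min(LS_B=14, LS_C=21) = 14; LS_A = 14−14 = 0
Slack_C = LS_C − ES_C = 21 − 14 = 7

7 days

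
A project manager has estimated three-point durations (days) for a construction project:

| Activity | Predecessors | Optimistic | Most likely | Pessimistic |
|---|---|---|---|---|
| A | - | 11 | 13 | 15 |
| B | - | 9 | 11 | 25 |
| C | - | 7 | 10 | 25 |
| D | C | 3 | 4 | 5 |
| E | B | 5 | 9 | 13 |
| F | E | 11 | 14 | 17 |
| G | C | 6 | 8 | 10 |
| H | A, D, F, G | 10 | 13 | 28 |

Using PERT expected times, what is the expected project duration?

51 days

te_A = (11 + 4·13 + 15)/6 = 78/6 = 13
te_B = (9 + 4·11 + 25)/6 = 78/6 = 13
te_C = (7 + 4·10 + 25)/6 = 72/6 = 12
te_D = (3 + 4·4 + 5)/6 = 24/6 = 4
te_E = (5 + 4·9 + 13)/6 = 54/6 = 9
te_F = (11 + 4·14 + 17)/6 = 84/6 = 14
te_G = (6 + 4·8 + 10)/6 = 48/6 = 8
te_H = (10 + 4·13 + 28)/6 = 90/6 = 15

Forward pass:
ES_A = 0; EF_A = 13
ES_B = 0; EF_B = 13
ES_C = 0; EF_C = 12
ES_D = 12; EF_D = 12+4 = 16
ES_E = 13; EF_E = 13+9 = 22
ES_F = 22; EF_F = 22+14 = 36
ES_G = 12; EF_G = 12+8 = 20
ES_H = max(EF_A=13, EF_D=16, EF_F=36, EF_G=20) = 36; EF_H = 36+15 = 51
Expected project duration μ = 51 days. Critical path: B → E → F → H.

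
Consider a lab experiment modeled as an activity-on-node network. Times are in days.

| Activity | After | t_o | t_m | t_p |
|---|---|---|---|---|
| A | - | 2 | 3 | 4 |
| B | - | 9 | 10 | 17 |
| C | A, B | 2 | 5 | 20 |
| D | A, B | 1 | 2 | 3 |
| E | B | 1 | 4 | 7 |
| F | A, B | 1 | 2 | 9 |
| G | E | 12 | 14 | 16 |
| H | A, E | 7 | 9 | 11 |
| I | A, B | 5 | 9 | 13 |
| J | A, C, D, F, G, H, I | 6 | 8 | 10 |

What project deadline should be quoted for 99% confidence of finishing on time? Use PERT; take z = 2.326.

41.5 days

te_A = (2 + 4·3 + 4)/6 = 18/6 = 3; σ²_A = ((4−2)/6)² = 0.111
te_B = (9 + 4·10 + 17)/6 = 66/6 = 11; σ²_B = ((17−9)/6)² = 1.778
te_C = (2 + 4·5 + 20)/6 = 42/6 = 7; σ²_C = ((20−2)/6)² = 9.000
te_D = (1 + 4·2 + 3)/6 = 12/6 = 2; σ²_D = ((3−1)/6)² = 0.111
te_E = (1 + 4·4 + 7)/6 = 24/6 = 4; σ²_E = ((7−1)/6)² = 1.000
te_F = (1 + 4·2 + 9)/6 = 18/6 = 3; σ²_F = ((9−1)/6)² = 1.778
te_G = (12 + 4·14 + 16)/6 = 84/6 = 14; σ²_G = ((16−12)/6)² = 0.444
te_H = (7 + 4·9 + 11)/6 = 54/6 = 9; σ²_H = ((11−7)/6)² = 0.444
te_I = (5 + 4·9 + 13)/6 = 54/6 = 9; σ²_I = ((13−5)/6)² = 1.778
te_J = (6 + 4·8 + 10)/6 = 48/6 = 8; σ²_J = ((10−6)/6)² = 0.444

Forward pass:
ES_A = 0; EF_A = 3
ES_B = 0; EF_B = 11
ES_C = max(EF_A=3, EF_B=11) = 11; EF_C = 11+7 = 18
ES_D = max(EF_A=3, EF_B=11) = 11; EF_D = 11+2 = 13
ES_E = 11; EF_E = 11+4 = 15
ES_F = max(EF_A=3, EF_B=11) = 11; EF_F = 11+3 = 14
ES_G = 15; EF_G = 15+14 = 29
ES_H = max(EF_A=3, EF_E=15) = 15; EF_H = 15+9 = 24
ES_I = max(EF_A=3, EF_B=11) = 11; EF_I = 11+9 = 20
ES_J = max(EF_A=3, EF_C=18, EF_D=13, EF_F=14, EF_G=29, EF_H=24, EF_I=20) = 29; EF_J = 29+8 = 37
Expected project duration μ = 37 days. Critical path: B → E → G → J.

Variance along critical path = 1.778 + 1.000 + 0.444 + 0.444 = 3.667; σ = 1.915 days.
D = μ + z·σ = 37 + 2.326·1.915 = 41.5 days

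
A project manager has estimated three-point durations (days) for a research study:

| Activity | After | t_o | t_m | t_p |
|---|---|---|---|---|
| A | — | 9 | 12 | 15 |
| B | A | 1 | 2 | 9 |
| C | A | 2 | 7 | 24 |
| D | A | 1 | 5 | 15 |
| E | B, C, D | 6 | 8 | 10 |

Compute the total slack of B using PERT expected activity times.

te_A = (9 + 4·12 + 15)/6 = 72/6 = 12
te_B = (1 + 4·2 + 9)/6 = 18/6 = 3
te_C = (2 + 4·7 + 24)/6 = 54/6 = 9
te_D = (1 + 4·5 + 15)/6 = 36/6 = 6
te_E = (6 + 4·8 + 10)/6 = 48/6 = 8

Forward pass:
ES_A = 0; EF_A = 12
ES_B = 12; EF_B = 12+3 = 15
ES_C = 12; EF_C = 12+9 = 21
ES_D = 12; EF_D = 12+6 = 18
ES_E = max(EF_B=15, EF_C=21, EF_D=18) = 21; EF_E = 21+8 = 29
Expected project duration μ = 29 days. Critical path: A → C → E.

Backward pass:
LF_E = 29; LS_E = 29−8 = 21
LF_D = LS_E = 21; LS_D = 21−6 = 15
LF_C = LS_E = 21; LS_C = 21−9 = 12
LF_B = LS_E = 21; LS_B = 21−3 = 18
LF_A = min(LS_B=18, LS_C=12, LS_D=15) = 12; LS_A = 12−12 = 0
Slack_B = LS_B − ES_B = 18 − 12 = 6

6 days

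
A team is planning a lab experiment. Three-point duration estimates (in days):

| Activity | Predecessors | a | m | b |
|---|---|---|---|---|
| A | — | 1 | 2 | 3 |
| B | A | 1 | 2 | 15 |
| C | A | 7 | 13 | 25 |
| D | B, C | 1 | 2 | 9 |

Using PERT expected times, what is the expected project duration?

te_A = (1 + 4·2 + 3)/6 = 12/6 = 2
te_B = (1 + 4·2 + 15)/6 = 24/6 = 4
te_C = (7 + 4·13 + 25)/6 = 84/6 = 14
te_D = (1 + 4·2 + 9)/6 = 18/6 = 3

Forward pass:
ES_A = 0; EF_A = 2
ES_B = 2; EF_B = 2+4 = 6
ES_C = 2; EF_C = 2+14 = 16
ES_D = max(EF_B=6, EF_C=16) = 16; EF_D = 16+3 = 19
Expected project duration μ = 19 days. Critical path: A → C → D.

19 days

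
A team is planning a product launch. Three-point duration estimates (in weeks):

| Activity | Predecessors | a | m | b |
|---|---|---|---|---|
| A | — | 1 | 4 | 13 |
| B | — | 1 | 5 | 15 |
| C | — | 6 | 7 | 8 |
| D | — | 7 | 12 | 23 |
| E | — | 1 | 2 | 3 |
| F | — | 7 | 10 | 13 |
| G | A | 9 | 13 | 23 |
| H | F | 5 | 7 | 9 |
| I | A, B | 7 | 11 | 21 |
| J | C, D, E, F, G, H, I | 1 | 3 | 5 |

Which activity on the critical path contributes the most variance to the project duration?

G

te_A = (1 + 4·4 + 13)/6 = 30/6 = 5; σ²_A = ((13−1)/6)² = 4.000
te_B = (1 + 4·5 + 15)/6 = 36/6 = 6; σ²_B = ((15−1)/6)² = 5.444
te_C = (6 + 4·7 + 8)/6 = 42/6 = 7; σ²_C = ((8−6)/6)² = 0.111
te_D = (7 + 4·12 + 23)/6 = 78/6 = 13; σ²_D = ((23−7)/6)² = 7.111
te_E = (1 + 4·2 + 3)/6 = 12/6 = 2; σ²_E = ((3−1)/6)² = 0.111
te_F = (7 + 4·10 + 13)/6 = 60/6 = 10; σ²_F = ((13−7)/6)² = 1.000
te_G = (9 + 4·13 + 23)/6 = 84/6 = 14; σ²_G = ((23−9)/6)² = 5.444
te_H = (5 + 4·7 + 9)/6 = 42/6 = 7; σ²_H = ((9−5)/6)² = 0.444
te_I = (7 + 4·11 + 21)/6 = 72/6 = 12; σ²_I = ((21−7)/6)² = 5.444
te_J = (1 + 4·3 + 5)/6 = 18/6 = 3; σ²_J = ((5−1)/6)² = 0.444

Forward pass:
ES_A = 0; EF_A = 5
ES_B = 0; EF_B = 6
ES_C = 0; EF_C = 7
ES_D = 0; EF_D = 13
ES_E = 0; EF_E = 2
ES_F = 0; EF_F = 10
ES_G = 5; EF_G = 5+14 = 19
ES_H = 10; EF_H = 10+7 = 17
ES_I = max(EF_A=5, EF_B=6) = 6; EF_I = 6+12 = 18
ES_J = max(EF_C=7, EF_D=13, EF_E=2, EF_F=10, EF_G=19, EF_H=17, EF_I=18) = 19; EF_J = 19+3 = 22
Expected project duration μ = 22 weeks. Critical path: A → G → J.

Variances on critical path: σ²_A=4.000, σ²_G=5.444, σ²_J=0.444.
Largest is σ²_G = 5.444.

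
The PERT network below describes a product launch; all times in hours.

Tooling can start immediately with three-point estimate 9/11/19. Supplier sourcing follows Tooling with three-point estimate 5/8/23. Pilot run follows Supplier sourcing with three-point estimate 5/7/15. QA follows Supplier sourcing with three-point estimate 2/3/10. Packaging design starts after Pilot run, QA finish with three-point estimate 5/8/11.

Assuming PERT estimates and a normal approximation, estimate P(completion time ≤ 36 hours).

te_Tooling = (9 + 4·11 + 19)/6 = 72/6 = 12; σ²_Tooling = ((19−9)/6)² = 2.778
te_Supplier sourcing = (5 + 4·8 + 23)/6 = 60/6 = 10; σ²_Supplier sourcing = ((23−5)/6)² = 9.000
te_Pilot run = (5 + 4·7 + 15)/6 = 48/6 = 8; σ²_Pilot run = ((15−5)/6)² = 2.778
te_QA = (2 + 4·3 + 10)/6 = 24/6 = 4; σ²_QA = ((10−2)/6)² = 1.778
te_Packaging design = (5 + 4·8 + 11)/6 = 48/6 = 8; σ²_Packaging design = ((11−5)/6)² = 1.000

Forward pass:
ES_Tooling = 0; EF_Tooling = 12
ES_Supplier sourcing = 12; EF_Supplier sourcing = 12+10 = 22
ES_Pilot run = 22; EF_Pilot run = 22+8 = 30
ES_QA = 22; EF_QA = 22+4 = 26
ES_Packaging design = max(EF_Pilot run=30, EF_QA=26) = 30; EF_Packaging design = 30+8 = 38
Expected project duration μ = 38 hours. Critical path: Tooling → Supplier sourcing → Pilot run → Packaging design.

Variance along critical path = 2.778 + 9.000 + 2.778 + 1.000 = 15.556; σ = √15.556 = 3.944 hours.
Z = (36 − 38) / 3.944 = -0.507
P(T ≤ 36) = Φ(-0.507) ≈ 0.306

0.306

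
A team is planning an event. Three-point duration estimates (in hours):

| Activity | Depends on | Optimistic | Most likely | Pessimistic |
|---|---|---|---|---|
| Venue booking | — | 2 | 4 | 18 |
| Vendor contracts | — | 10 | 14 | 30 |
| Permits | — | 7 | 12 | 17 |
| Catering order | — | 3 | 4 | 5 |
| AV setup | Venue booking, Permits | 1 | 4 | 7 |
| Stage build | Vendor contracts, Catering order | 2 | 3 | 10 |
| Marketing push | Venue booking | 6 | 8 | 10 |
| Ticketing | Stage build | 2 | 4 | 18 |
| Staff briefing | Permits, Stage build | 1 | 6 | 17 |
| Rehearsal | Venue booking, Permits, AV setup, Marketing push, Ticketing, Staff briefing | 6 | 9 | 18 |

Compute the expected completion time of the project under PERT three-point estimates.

te_Venue booking = (2 + 4·4 + 18)/6 = 36/6 = 6
te_Vendor contracts = (10 + 4·14 + 30)/6 = 96/6 = 16
te_Permits = (7 + 4·12 + 17)/6 = 72/6 = 12
te_Catering order = (3 + 4·4 + 5)/6 = 24/6 = 4
te_AV setup = (1 + 4·4 + 7)/6 = 24/6 = 4
te_Stage build = (2 + 4·3 + 10)/6 = 24/6 = 4
te_Marketing push = (6 + 4·8 + 10)/6 = 48/6 = 8
te_Ticketing = (2 + 4·4 + 18)/6 = 36/6 = 6
te_Staff briefing = (1 + 4·6 + 17)/6 = 42/6 = 7
te_Rehearsal = (6 + 4·9 + 18)/6 = 60/6 = 10

Forward pass:
ES_Venue booking = 0; EF_Venue booking = 6
ES_Vendor contracts = 0; EF_Vendor contracts = 16
ES_Permits = 0; EF_Permits = 12
ES_Catering order = 0; EF_Catering order = 4
ES_AV setup = max(EF_Venue booking=6, EF_Permits=12) = 12; EF_AV setup = 12+4 = 16
ES_Stage build = max(EF_Vendor contracts=16, EF_Catering order=4) = 16; EF_Stage build = 16+4 = 20
ES_Marketing push = 6; EF_Marketing push = 6+8 = 14
ES_Ticketing = 20; EF_Ticketing = 20+6 = 26
ES_Staff briefing = max(EF_Permits=12, EF_Stage build=20) = 20; EF_Staff briefing = 20+7 = 27
ES_Rehearsal = max(EF_Venue booking=6, EF_Permits=12, EF_AV setup=16, EF_Marketing push=14, EF_Ticketing=26, EF_Staff briefing=27) = 27; EF_Rehearsal = 27+10 = 37
Expected project duration μ = 37 hours. Critical path: Vendor contracts → Stage build → Staff briefing → Rehearsal.

37 hours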